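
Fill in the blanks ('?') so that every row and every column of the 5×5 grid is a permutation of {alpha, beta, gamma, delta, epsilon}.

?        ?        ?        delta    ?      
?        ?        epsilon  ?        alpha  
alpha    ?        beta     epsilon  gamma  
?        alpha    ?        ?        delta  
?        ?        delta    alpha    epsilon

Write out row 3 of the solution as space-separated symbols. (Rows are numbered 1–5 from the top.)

alpha delta beta epsilon gamma

(r1,c5) = beta
(r3,c2) = delta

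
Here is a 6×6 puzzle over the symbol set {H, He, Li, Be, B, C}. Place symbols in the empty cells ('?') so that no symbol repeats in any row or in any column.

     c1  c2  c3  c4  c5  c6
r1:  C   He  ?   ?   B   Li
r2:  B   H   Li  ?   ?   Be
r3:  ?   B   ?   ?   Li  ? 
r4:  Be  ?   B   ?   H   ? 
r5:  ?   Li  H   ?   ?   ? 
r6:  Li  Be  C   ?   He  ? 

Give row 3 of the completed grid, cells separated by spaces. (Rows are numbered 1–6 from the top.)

H B He Be Li C

(r1,c3): row 1 has {He,Li,B,C}; column 3 has {H,Li,B,C}, so it must be Be.
(r1,c4): row 1 has {He,Li,Be,B,C}; column 4 is empty so far, so it must be H.
(r2,c5): row 2 has {H,Li,Be,B}; column 5 has {H,He,Li,B}, so it must be C.
(r3,c3): row 3 has {Li,B}; column 3 has {H,Li,Be,B,C}, so it must be He.
(r4,c2): row 4 has {H,Be,B}; column 2 has {H,He,Li,Be,B}, so it must be C.
(r4,c6): row 4 has {H,Be,B,C}; column 6 has {Li,Be}, so it must be He.
(r5,c1): row 5 has {H,Li}; column 1 has {Li,Be,B,C}, so it must be He.
(r5,c5): row 5 has {H,He,Li}; column 5 has {H,He,Li,B,C}, so it must be Be.
(r6,c4): row 6 has {He,Li,Be,C}; column 4 has {H}, so it must be B.
(r6,c6): row 6 has {He,Li,Be,B,C}; column 6 has {He,Li,Be}, so it must be H.
(r2,c4): row 2 has {H,Li,Be,B,C}; column 4 has {H,B}, so it must be He.
(r3,c1): row 3 has {He,Li,B}; column 1 has {He,Li,Be,B,C}, so it must be H.
(r3,c6): row 3 has {H,He,Li,B}; column 6 has {H,He,Li,Be}, so it must be C.
(r4,c4): row 4 has {H,He,Be,B,C}; column 4 has {H,He,B}, so it must be Li.
(r5,c4): row 5 has {H,He,Li,Be}; column 4 has {H,He,Li,B}, so it must be C.
(r5,c6): row 5 has {H,He,Li,Be,C}; column 6 has {H,He,Li,Be,C}, so it must be B.
(r3,c4): row 3 has {H,He,Li,B,C}; column 4 has {H,He,Li,B,C}, so it must be Be.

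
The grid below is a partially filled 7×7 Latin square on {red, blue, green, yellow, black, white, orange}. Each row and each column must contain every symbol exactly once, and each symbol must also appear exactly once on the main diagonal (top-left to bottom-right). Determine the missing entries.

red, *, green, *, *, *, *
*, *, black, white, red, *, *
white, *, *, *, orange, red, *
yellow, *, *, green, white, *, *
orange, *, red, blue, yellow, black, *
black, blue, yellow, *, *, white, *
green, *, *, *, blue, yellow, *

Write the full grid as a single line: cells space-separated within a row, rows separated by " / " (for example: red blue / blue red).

(r1,c5): row 1 has {red,green}; column 5 has {red,blue,yellow,white,orange}, so it must be black.
(r2,c1): row 2 has {red,black,white}; column 1 has {red,green,yellow,black,white,orange}, so it must be blue.
(r2,c2): row 2 has {red,blue,black,white}; column 2 has {blue}; the diagonal has {red,green,yellow,white}, so it must be orange.
(r2,c6): row 2 has {red,blue,black,white,orange}; column 6 has {red,yellow,black,white}, so it must be green.
(r2,c7): row 2 has {red,blue,green,black,white,orange}; column 7 is empty so far, so it must be yellow.
(r3,c3): row 3 has {red,white,orange}; column 3 has {red,green,yellow,black}; the diagonal has {red,green,yellow,white,orange}, so it must be blue.
(r4,c3): row 4 has {green,yellow,white}; column 3 has {red,blue,green,yellow,black}, so it must be orange.
(r4,c6): row 4 has {green,yellow,white,orange}; column 6 has {red,green,yellow,black,white}, so it must be blue.
(r6,c5): row 6 has {blue,yellow,black,white}; column 5 has {red,blue,yellow,black,white,orange}, so it must be green.
(r7,c3): row 7 has {blue,green,yellow}; column 3 has {red,blue,green,yellow,black,orange}, so it must be white.
(r7,c7): row 7 has {blue,green,yellow,white}; column 7 has {yellow}; the diagonal has {red,blue,green,yellow,white,orange}, so it must be black.
(r1,c6): row 1 has {red,green,black}; column 6 has {red,blue,green,yellow,black,white}, so it must be orange.
(r3,c7): row 3 has {red,blue,white,orange}; column 7 has {yellow,black}, so it must be green.
(r4,c7): row 4 has {blue,green,yellow,white,orange}; column 7 has {green,yellow,black}, so it must be red.
(r5,c7): row 5 has {red,blue,yellow,black,orange}; column 7 has {red,green,yellow,black}, so it must be white.
(r6,c7): row 6 has {blue,green,yellow,black,white}; column 7 has {red,green,yellow,black,white}, so it must be orange.
(r7,c2): row 7 has {blue,green,yellow,black,white}; column 2 has {blue,orange}, so it must be red.
(r7,c4): row 7 has {red,blue,green,yellow,black,white}; column 4 has {blue,green,white}, so it must be orange.
(r1,c4): row 1 has {red,green,black,orange}; column 4 has {blue,green,white,orange}, so it must be yellow.
(r1,c7): row 1 has {red,green,yellow,black,orange}; column 7 has {red,green,yellow,black,white,orange}, so it must be blue.
(r3,c4): row 3 has {red,blue,green,white,orange}; column 4 has {blue,green,yellow,white,orange}, so it must be black.
(r4,c2): row 4 has {red,blue,green,yellow,white,orange}; column 2 has {red,blue,orange}, so it must be black.
(r5,c2): row 5 has {red,blue,yellow,black,white,orange}; column 2 has {red,blue,black,orange}, so it must be green.
(r6,c4): row 6 has {blue,green,yellow,black,white,orange}; column 4 has {blue,green,yellow,black,white,orange}, so it must be red.
(r1,c2): row 1 has {red,blue,green,yellow,black,orange}; column 2 has {red,blue,green,black,orange}, so it must be white.
(r3,c2): row 3 has {red,blue,green,black,white,orange}; column 2 has {red,blue,green,black,white,orange}, so it must be yellow.

red white green yellow black orange blue / blue orange black white red green yellow / white yellow blue black orange red green / yellow black orange green white blue red / orange green red blue yellow black white / black blue yellow red green white orange / green red white orange blue yellow black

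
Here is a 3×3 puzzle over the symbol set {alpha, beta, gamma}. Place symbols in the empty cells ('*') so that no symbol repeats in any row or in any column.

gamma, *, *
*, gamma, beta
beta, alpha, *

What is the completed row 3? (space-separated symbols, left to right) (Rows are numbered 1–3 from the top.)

beta alpha gamma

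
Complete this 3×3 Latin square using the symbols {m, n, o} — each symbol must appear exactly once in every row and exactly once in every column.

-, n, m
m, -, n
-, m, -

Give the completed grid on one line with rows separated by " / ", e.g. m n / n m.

o n m / m o n / n m o

(r1,c1): row 1 has {m,n}; column 1 has {m}, so it must be o.
(r2,c2): row 2 has {m,n}; column 2 has {m,n}, so it must be o.
(r3,c1): row 3 has {m}; column 1 has {m,o}, so it must be n.
(r3,c3): row 3 has {m,n}; column 3 has {m,n}, so it must be o.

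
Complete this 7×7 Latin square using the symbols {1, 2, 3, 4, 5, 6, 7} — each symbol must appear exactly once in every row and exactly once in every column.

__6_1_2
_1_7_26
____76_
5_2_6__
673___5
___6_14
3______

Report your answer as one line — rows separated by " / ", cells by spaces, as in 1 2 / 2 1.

(r2,c1) = 4
(r2,c3) = 5
(r2,c5) = 3
(r5,c6) = 4
(r6,c3) = 7
(r1,c1) = 7
(r5,c5) = 2
(r6,c1) = 2
(r6,c5) = 5
(r7,c5) = 4
(r3,c1) = 1
(r3,c3) = 4
(r3,c7) = 3
(r5,c4) = 1
(r6,c2) = 3
(r7,c3) = 1
(r7,c7) = 7
(r4,c2) = 4
(r4,c4) = 3
(r4,c6) = 7
(r4,c7) = 1
(r7,c6) = 5
(r1,c2) = 5
(r1,c4) = 4
(r1,c6) = 3
(r3,c2) = 2
(r3,c4) = 5
(r7,c2) = 6
(r7,c4) = 2

7 5 6 4 1 3 2 / 4 1 5 7 3 2 6 / 1 2 4 5 7 6 3 / 5 4 2 3 6 7 1 / 6 7 3 1 2 4 5 / 2 3 7 6 5 1 4 / 3 6 1 2 4 5 7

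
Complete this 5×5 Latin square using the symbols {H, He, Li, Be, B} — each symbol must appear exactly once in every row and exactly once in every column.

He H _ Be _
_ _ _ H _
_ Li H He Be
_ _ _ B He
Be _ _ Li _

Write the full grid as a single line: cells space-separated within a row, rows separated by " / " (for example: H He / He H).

(r3,c1) = B
(r4,c2) = Be
(r4,c3) = Li
(r1,c3) = B
(r1,c5) = Li
(r2,c1) = Li
(r2,c5) = B
(r4,c1) = H
(r5,c3) = He
(r5,c5) = H
(r2,c2) = He
(r2,c3) = Be
(r5,c2) = B

He H B Be Li / Li He Be H B / B Li H He Be / H Be Li B He / Be B He Li H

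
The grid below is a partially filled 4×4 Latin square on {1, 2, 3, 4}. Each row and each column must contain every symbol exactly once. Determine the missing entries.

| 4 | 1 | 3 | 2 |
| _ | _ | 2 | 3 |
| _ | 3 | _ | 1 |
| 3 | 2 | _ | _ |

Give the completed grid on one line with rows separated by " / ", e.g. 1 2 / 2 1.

4 1 3 2 / 1 4 2 3 / 2 3 4 1 / 3 2 1 4

Cell (r2,c1): row 2 has {2,3}; column 1 has {3,4} → 1.
Cell (r2,c2): row 2 has {1,2,3}; column 2 has {1,2,3} → 4.
Cell (r3,c1): row 3 has {1,3}; column 1 has {1,3,4} → 2.
Cell (r3,c3): row 3 has {1,2,3}; column 3 has {2,3} → 4.
Cell (r4,c3): row 4 has {2,3}; column 3 has {2,3,4} → 1.
Cell (r4,c4): row 4 has {1,2,3}; column 4 has {1,2,3} → 4.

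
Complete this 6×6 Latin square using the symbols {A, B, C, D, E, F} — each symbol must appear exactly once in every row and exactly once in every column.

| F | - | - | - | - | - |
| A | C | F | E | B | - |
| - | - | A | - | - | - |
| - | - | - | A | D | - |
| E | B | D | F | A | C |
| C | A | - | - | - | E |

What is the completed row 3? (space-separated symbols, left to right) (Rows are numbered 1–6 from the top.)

At row 2, column 6: row 2 has {A,B,C,E,F}; column 6 has {C,E}; that leaves D.
At row 4, column 1: row 4 has {A,D}; column 1 has {A,C,E,F}; that leaves B.
At row 4, column 6: row 4 has {A,B,D}; column 6 has {C,D,E}; that leaves F.
At row 6, column 3: row 6 has {A,C,E}; column 3 has {A,D,F}; that leaves B.
At row 6, column 4: row 6 has {A,B,C,E}; column 4 has {A,E,F}; that leaves D.
At row 6, column 5: row 6 has {A,B,C,D,E}; column 5 has {A,B,D}; that leaves F.
At row 3, column 1: row 3 has {A}; column 1 has {A,B,C,E,F}; that leaves D.
At row 3, column 6: row 3 has {A,D}; column 6 has {C,D,E,F}; that leaves B.
At row 4, column 2: row 4 has {A,B,D,F}; column 2 has {A,B,C}; that leaves E.
At row 4, column 3: row 4 has {A,B,D,E,F}; column 3 has {A,B,D,F}; that leaves C.
At row 1, column 2: row 1 has {F}; column 2 has {A,B,C,E}; that leaves D.
At row 1, column 3: row 1 has {D,F}; column 3 has {A,B,C,D,F}; that leaves E.
At row 1, column 5: row 1 has {D,E,F}; column 5 has {A,B,D,F}; that leaves C.
At row 1, column 6: row 1 has {C,D,E,F}; column 6 has {B,C,D,E,F}; that leaves A.
At row 3, column 2: row 3 has {A,B,D}; column 2 has {A,B,C,D,E}; that leaves F.
At row 3, column 4: row 3 has {A,B,D,F}; column 4 has {A,D,E,F}; that leaves C.
At row 3, column 5: row 3 has {A,B,C,D,F}; column 5 has {A,B,C,D,F}; that leaves E.

D F A C E B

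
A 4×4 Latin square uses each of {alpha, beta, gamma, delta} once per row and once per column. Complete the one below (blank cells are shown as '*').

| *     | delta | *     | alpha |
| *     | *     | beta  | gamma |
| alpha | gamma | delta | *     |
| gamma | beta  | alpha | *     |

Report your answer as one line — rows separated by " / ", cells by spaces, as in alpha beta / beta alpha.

row 1 has {alpha,delta}; column 1 has {alpha,gamma} — only beta is left for (r1,c1).
row 1 has {alpha,beta,delta}; column 3 has {alpha,beta,delta} — only gamma is left for (r1,c3).
row 2 has {beta,gamma}; column 1 has {alpha,beta,gamma} — only delta is left for (r2,c1).
row 2 has {beta,gamma,delta}; column 2 has {beta,gamma,delta} — only alpha is left for (r2,c2).
row 3 has {alpha,gamma,delta}; column 4 has {alpha,gamma} — only beta is left for (r3,c4).
row 4 has {alpha,beta,gamma}; column 4 has {alpha,beta,gamma} — only delta is left for (r4,c4).

beta delta gamma alpha / delta alpha beta gamma / alpha gamma delta beta / gamma beta alpha delta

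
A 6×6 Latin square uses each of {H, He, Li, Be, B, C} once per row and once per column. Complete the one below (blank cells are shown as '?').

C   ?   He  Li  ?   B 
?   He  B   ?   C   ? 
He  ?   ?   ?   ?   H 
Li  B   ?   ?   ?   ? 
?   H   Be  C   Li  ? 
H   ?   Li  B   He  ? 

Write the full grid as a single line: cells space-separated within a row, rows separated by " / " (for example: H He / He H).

(r1,c2) = Be
(r1,c5) = H
(r2,c1) = Be
(r2,c4) = H
(r2,c6) = Li
(r3,c3) = C
(r3,c4) = Be
(r3,c5) = B
(r4,c3) = H
(r4,c4) = He
(r4,c5) = Be
(r4,c6) = C
(r5,c1) = B
(r5,c6) = He
(r6,c2) = C
(r6,c6) = Be
(r3,c2) = Li

C Be He Li H B / Be He B H C Li / He Li C Be B H / Li B H He Be C / B H Be C Li He / H C Li B He Be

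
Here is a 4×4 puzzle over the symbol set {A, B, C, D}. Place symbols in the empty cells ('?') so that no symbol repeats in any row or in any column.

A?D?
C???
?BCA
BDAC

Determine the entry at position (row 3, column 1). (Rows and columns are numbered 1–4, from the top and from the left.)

Cell (r1,c2): row 1 has {A,D}; column 2 has {B,D} → C.
Cell (r1,c4): row 1 has {A,C,D}; column 4 has {A,C} → B.
Cell (r2,c2): row 2 has {C}; column 2 has {B,C,D} → A.
Cell (r2,c3): row 2 has {A,C}; column 3 has {A,C,D} → B.
Cell (r2,c4): row 2 has {A,B,C}; column 4 has {A,B,C} → D.
Cell (r3,c1): row 3 has {A,B,C}; column 1 has {A,B,C} → D.

D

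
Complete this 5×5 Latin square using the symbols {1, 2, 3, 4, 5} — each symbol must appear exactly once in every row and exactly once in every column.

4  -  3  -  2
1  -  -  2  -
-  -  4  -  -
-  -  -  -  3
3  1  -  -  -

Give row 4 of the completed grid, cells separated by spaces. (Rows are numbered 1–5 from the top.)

2 4 1 5 3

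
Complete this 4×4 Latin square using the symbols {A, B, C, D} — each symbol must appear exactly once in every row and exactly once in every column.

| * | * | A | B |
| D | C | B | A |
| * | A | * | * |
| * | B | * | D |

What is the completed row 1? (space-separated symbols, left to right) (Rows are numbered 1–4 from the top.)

C D A B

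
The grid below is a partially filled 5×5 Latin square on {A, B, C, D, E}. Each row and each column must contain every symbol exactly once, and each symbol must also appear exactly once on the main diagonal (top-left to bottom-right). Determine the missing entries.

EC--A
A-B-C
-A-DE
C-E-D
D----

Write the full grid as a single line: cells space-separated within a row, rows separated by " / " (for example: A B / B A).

E C D B A / A D B E C / B A C D E / C B E A D / D E A C B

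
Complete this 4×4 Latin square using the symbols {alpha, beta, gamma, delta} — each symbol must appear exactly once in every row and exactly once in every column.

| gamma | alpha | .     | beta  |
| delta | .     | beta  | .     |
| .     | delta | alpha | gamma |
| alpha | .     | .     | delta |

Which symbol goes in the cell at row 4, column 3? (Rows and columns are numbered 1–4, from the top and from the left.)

gamma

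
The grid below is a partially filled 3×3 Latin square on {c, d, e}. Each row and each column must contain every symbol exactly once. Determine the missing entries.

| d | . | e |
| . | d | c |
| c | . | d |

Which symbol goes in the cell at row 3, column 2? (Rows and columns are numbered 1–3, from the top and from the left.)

e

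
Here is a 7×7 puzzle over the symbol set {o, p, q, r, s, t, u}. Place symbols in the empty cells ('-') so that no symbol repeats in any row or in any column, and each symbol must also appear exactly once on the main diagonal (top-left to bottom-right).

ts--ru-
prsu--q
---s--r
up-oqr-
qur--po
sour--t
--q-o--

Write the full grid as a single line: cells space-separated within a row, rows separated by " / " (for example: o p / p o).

(r1,c7): row 1 has {r,s,t,u}; column 7 has {o,q,r,t}, so it must be p.
(r2,c5): row 2 has {p,q,r,s,u}; column 5 has {o,q,r}, so it must be t.
(r2,c6): row 2 has {p,q,r,s,t,u}; column 6 has {p,r,u}, so it must be o.
(r3,c1): row 3 has {r,s}; column 1 has {p,q,s,t,u}, so it must be o.
(r3,c3): row 3 has {o,r,s}; column 3 has {q,r,s,u}; the diagonal has {o,r,t}, so it must be p.
(r3,c5): row 3 has {o,p,r,s}; column 5 has {o,q,r,t}, so it must be u.
(r4,c3): row 4 has {o,p,q,r,u}; column 3 has {p,q,r,s,u}, so it must be t.
(r4,c7): row 4 has {o,p,q,r,t,u}; column 7 has {o,p,q,r,t}, so it must be s.
(r5,c4): row 5 has {o,p,q,r,u}; column 4 has {o,r,s,u}, so it must be t.
(r5,c5): row 5 has {o,p,q,r,t,u}; column 5 has {o,q,r,t,u}; the diagonal has {o,p,r,t}, so it must be s.
(r6,c5): row 6 has {o,r,s,t,u}; column 5 has {o,q,r,s,t,u}, so it must be p.
(r6,c6): row 6 has {o,p,r,s,t,u}; column 6 has {o,p,r,u}; the diagonal has {o,p,r,s,t}, so it must be q.
(r7,c1): row 7 has {o,q}; column 1 has {o,p,q,s,t,u}, so it must be r.
(r7,c2): row 7 has {o,q,r}; column 2 has {o,p,r,s,u}, so it must be t.
(r7,c4): row 7 has {o,q,r,t}; column 4 has {o,r,s,t,u}, so it must be p.
(r7,c6): row 7 has {o,p,q,r,t}; column 6 has {o,p,q,r,u}, so it must be s.
(r7,c7): row 7 has {o,p,q,r,s,t}; column 7 has {o,p,q,r,s,t}; the diagonal has {o,p,q,r,s,t}, so it must be u.
(r1,c3): row 1 has {p,r,s,t,u}; column 3 has {p,q,r,s,t,u}, so it must be o.
(r1,c4): row 1 has {o,p,r,s,t,u}; column 4 has {o,p,r,s,t,u}, so it must be q.
(r3,c2): row 3 has {o,p,r,s,u}; column 2 has {o,p,r,s,t,u}, so it must be q.
(r3,c6): row 3 has {o,p,q,r,s,u}; column 6 has {o,p,q,r,s,u}, so it must be t.

t s o q r u p / p r s u t o q / o q p s u t r / u p t o q r s / q u r t s p o / s o u r p q t / r t q p o s u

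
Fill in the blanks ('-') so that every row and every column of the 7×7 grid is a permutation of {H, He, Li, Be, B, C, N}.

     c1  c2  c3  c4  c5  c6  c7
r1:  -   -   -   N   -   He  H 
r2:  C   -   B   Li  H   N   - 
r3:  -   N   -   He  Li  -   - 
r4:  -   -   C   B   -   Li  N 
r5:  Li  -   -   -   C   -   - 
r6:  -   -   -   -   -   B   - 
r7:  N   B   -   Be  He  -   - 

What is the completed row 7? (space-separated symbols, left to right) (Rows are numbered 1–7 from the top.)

N B H Be He C Li

Cell (r4,c5): row 4 has {Li,B,C,N}; column 5 has {H,He,Li,C} → Be.
Cell (r5,c4): row 5 has {Li,C}; column 4 has {He,Li,Be,B,N} → H.
Cell (r5,c6): row 5 has {H,Li,C}; column 6 has {He,Li,B,N} → Be.
Cell (r6,c4): row 6 has {B}; column 4 has {H,He,Li,Be,B,N} → C.
Cell (r6,c5): row 6 has {B,C}; column 5 has {H,He,Li,Be,C} → N.
Cell (r1,c5): row 1 has {H,He,N}; column 5 has {H,He,Li,Be,C,N} → B.
Cell (r5,c2): row 5 has {H,Li,Be,C}; column 2 has {B,N} → He.
Cell (r5,c3): row 5 has {H,He,Li,Be,C}; column 3 has {B,C} → N.
Cell (r5,c7): row 5 has {H,He,Li,Be,C,N}; column 7 has {H,N} → B.
Cell (r1,c1): row 1 has {H,He,B,N}; column 1 has {Li,C,N} → Be.
Cell (r1,c3): row 1 has {H,He,Be,B,N}; column 3 has {B,C,N} → Li.
Cell (r2,c2): row 2 has {H,Li,B,C,N}; column 2 has {He,B,N} → Be.
Cell (r2,c7): row 2 has {H,Li,Be,B,C,N}; column 7 has {H,B,N} → He.
Cell (r4,c2): row 4 has {Li,Be,B,C,N}; column 2 has {He,Be,B,N} → H.
Cell (r6,c2): row 6 has {B,C,N}; column 2 has {H,He,Be,B,N} → Li.
Cell (r6,c7): row 6 has {Li,B,C,N}; column 7 has {H,He,B,N} → Be.
Cell (r7,c3): row 7 has {He,Be,B,N}; column 3 has {Li,B,C,N} → H.
Cell (r7,c6): row 7 has {H,He,Be,B,N}; column 6 has {He,Li,Be,B,N} → C.
Cell (r7,c7): row 7 has {H,He,Be,B,C,N}; column 7 has {H,He,Be,B,N} → Li.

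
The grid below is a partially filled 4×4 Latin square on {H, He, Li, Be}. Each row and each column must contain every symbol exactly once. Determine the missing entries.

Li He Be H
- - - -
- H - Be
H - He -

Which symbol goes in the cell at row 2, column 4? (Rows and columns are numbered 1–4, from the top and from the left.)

He

row 3 has {H,Be}; column 1 has {H,Li} — only He is left for (r3,c1).
row 3 has {H,He,Be}; column 3 has {He,Be} — only Li is left for (r3,c3).
row 4 has {H,He}; column 4 has {H,Be} — only Li is left for (r4,c4).
row 2 is empty so far; column 1 has {H,He,Li} — only Be is left for (r2,c1).
row 2 has {Be}; column 2 has {H,He} — only Li is left for (r2,c2).
row 2 has {Li,Be}; column 3 has {He,Li,Be} — only H is left for (r2,c3).
row 2 has {H,Li,Be}; column 4 has {H,Li,Be} — only He is left for (r2,c4).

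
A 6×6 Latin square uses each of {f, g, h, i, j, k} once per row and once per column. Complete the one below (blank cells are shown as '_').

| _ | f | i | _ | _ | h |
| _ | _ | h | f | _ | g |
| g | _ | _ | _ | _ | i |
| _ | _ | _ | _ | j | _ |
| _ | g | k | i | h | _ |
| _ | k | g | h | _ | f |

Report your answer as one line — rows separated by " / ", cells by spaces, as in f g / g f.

row 4 has {j}; column 3 has {g,h,i,k} — only f is left for (r4,c3).
row 4 has {f,j}; column 6 has {f,g,h,i} — only k is left for (r4,c6).
row 5 has {g,h,i,k}; column 6 has {f,g,h,i,k} — only j is left for (r5,c6).
row 6 has {f,g,h,k}; column 5 has {h,j} — only i is left for (r6,c5).
row 2 has {f,g,h}; column 5 has {h,i,j} — only k is left for (r2,c5).
row 3 has {g,i}; column 3 has {f,g,h,i,k} — only j is left for (r3,c3).
row 3 has {g,i,j}; column 4 has {f,h,i} — only k is left for (r3,c4).
row 3 has {g,i,j,k}; column 5 has {h,i,j,k} — only f is left for (r3,c5).
row 4 has {f,j,k}; column 4 has {f,h,i,k} — only g is left for (r4,c4).
row 5 has {g,h,i,j,k}; column 1 has {g} — only f is left for (r5,c1).
row 6 has {f,g,h,i,k}; column 1 has {f,g} — only j is left for (r6,c1).
row 1 has {f,h,i}; column 1 has {f,g,j} — only k is left for (r1,c1).
row 1 has {f,h,i,k}; column 4 has {f,g,h,i,k} — only j is left for (r1,c4).
row 1 has {f,h,i,j,k}; column 5 has {f,h,i,j,k} — only g is left for (r1,c5).
row 2 has {f,g,h,k}; column 1 has {f,g,j,k} — only i is left for (r2,c1).
row 2 has {f,g,h,i,k}; column 2 has {f,g,k} — only j is left for (r2,c2).
row 3 has {f,g,i,j,k}; column 2 has {f,g,j,k} — only h is left for (r3,c2).
row 4 has {f,g,j,k}; column 1 has {f,g,i,j,k} — only h is left for (r4,c1).
row 4 has {f,g,h,j,k}; column 2 has {f,g,h,j,k} — only i is left for (r4,c2).

k f i j g h / i j h f k g / g h j k f i / h i f g j k / f g k i h j / j k g h i f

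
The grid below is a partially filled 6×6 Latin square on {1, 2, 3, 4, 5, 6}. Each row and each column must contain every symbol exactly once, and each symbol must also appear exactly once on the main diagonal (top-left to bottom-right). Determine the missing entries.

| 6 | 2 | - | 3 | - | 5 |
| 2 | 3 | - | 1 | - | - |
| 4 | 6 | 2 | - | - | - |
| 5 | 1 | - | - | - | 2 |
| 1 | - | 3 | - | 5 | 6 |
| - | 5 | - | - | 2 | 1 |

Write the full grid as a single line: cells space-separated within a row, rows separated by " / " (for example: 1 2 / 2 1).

6 2 1 3 4 5 / 2 3 5 1 6 4 / 4 6 2 5 1 3 / 5 1 6 4 3 2 / 1 4 3 2 5 6 / 3 5 4 6 2 1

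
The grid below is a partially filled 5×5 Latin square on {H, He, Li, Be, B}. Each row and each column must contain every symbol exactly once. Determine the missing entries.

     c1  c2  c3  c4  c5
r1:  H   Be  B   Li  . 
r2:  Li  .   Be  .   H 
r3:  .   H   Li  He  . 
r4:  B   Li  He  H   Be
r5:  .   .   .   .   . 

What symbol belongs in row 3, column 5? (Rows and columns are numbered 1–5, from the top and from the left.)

row 1 has {H,Li,Be,B}; column 5 has {H,Be} — only He is left for (r1,c5).
row 2 has {H,Li,Be}; column 4 has {H,He,Li} — only B is left for (r2,c4).
row 3 has {H,He,Li}; column 1 has {H,Li,B} — only Be is left for (r3,c1).
row 3 has {H,He,Li,Be}; column 5 has {H,He,Be} — only B is left for (r3,c5).

B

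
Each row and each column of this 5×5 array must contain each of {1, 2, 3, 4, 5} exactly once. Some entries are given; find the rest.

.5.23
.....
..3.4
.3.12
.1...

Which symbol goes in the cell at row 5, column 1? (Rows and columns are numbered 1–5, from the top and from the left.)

(r3,c2) = 2
(r3,c4) = 5
(r5,c5) = 5
(r2,c2) = 4
(r2,c4) = 3
(r2,c5) = 1
(r3,c1) = 1
(r5,c4) = 4
(r1,c1) = 4
(r1,c3) = 1
(r4,c1) = 5
(r4,c3) = 4
(r5,c3) = 2
(r2,c1) = 2
(r2,c3) = 5
(r5,c1) = 3

3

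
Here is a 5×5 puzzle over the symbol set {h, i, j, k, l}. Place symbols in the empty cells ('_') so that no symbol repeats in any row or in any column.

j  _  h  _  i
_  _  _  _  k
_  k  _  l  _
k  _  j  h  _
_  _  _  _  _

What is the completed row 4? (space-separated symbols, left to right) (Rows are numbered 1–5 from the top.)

(r1,c2) = l
(r1,c4) = k
(r3,c3) = i
(r4,c2) = i
(r4,c5) = l

k i j h l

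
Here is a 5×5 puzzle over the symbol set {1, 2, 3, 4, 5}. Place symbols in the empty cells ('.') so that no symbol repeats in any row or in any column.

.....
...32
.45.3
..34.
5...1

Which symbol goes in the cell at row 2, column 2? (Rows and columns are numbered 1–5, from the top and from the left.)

5

(r4,c5): row 4 has {3,4}; column 5 has {1,2,3}, so it must be 5.
(r5,c4): row 5 has {1,5}; column 4 has {3,4}, so it must be 2.
(r1,c5): row 1 is empty so far; column 5 has {1,2,3,5}, so it must be 4.
(r3,c4): row 3 has {3,4,5}; column 4 has {2,3,4}, so it must be 1.
(r5,c2): row 5 has {1,2,5}; column 2 has {4}, so it must be 3.
(r5,c3): row 5 has {1,2,3,5}; column 3 has {3,5}, so it must be 4.
(r1,c4): row 1 has {4}; column 4 has {1,2,3,4}, so it must be 5.
(r2,c3): row 2 has {2,3}; column 3 has {3,4,5}, so it must be 1.
(r3,c1): row 3 has {1,3,4,5}; column 1 has {5}, so it must be 2.
(r4,c1): row 4 has {3,4,5}; column 1 has {2,5}, so it must be 1.
(r4,c2): row 4 has {1,3,4,5}; column 2 has {3,4}, so it must be 2.
(r1,c1): row 1 has {4,5}; column 1 has {1,2,5}, so it must be 3.
(r1,c2): row 1 has {3,4,5}; column 2 has {2,3,4}, so it must be 1.
(r1,c3): row 1 has {1,3,4,5}; column 3 has {1,3,4,5}, so it must be 2.
(r2,c1): row 2 has {1,2,3}; column 1 has {1,2,3,5}, so it must be 4.
(r2,c2): row 2 has {1,2,3,4}; column 2 has {1,2,3,4}, so it must be 5.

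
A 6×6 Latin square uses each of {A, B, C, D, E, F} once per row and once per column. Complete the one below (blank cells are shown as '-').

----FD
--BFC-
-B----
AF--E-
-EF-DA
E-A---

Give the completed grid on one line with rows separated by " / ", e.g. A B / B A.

(r2,c1) = D
(r2,c2) = A
(r2,c6) = E
(r3,c5) = A
(r6,c5) = B
(r1,c2) = C
(r1,c3) = E
(r6,c2) = D
(r6,c4) = C
(r6,c6) = F
(r1,c1) = B
(r1,c4) = A
(r3,c6) = C
(r4,c6) = B
(r5,c1) = C
(r5,c4) = B
(r3,c1) = F
(r3,c3) = D
(r3,c4) = E
(r4,c3) = C
(r4,c4) = D

B C E A F D / D A B F C E / F B D E A C / A F C D E B / C E F B D A / E D A C B F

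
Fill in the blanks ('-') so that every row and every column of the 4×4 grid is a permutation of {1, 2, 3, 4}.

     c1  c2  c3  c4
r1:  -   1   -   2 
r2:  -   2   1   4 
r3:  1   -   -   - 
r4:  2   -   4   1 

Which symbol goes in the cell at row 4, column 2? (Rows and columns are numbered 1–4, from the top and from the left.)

3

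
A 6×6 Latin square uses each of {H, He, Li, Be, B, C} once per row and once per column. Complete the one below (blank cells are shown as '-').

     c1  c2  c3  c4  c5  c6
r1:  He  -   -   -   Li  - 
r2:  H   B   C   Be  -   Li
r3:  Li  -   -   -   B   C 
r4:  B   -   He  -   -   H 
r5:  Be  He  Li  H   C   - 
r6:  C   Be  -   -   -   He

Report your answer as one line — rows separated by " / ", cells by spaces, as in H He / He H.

He C H B Li Be / H B C Be He Li / Li H Be He B C / B Li He C Be H / Be He Li H C B / C Be B Li H He

(r2,c5): row 2 has {H,Li,Be,B,C}; column 5 has {Li,B,C}, so it must be He.
(r3,c2): row 3 has {Li,B,C}; column 2 has {He,Be,B}, so it must be H.
(r3,c3): row 3 has {H,Li,B,C}; column 3 has {He,Li,C}, so it must be Be.
(r3,c4): row 3 has {H,Li,Be,B,C}; column 4 has {H,Be}, so it must be He.
(r4,c5): row 4 has {H,He,B}; column 5 has {He,Li,B,C}, so it must be Be.
(r5,c6): row 5 has {H,He,Li,Be,C}; column 6 has {H,He,Li,C}, so it must be B.
(r6,c5): row 6 has {He,Be,C}; column 5 has {He,Li,Be,B,C}, so it must be H.
(r1,c2): row 1 has {He,Li}; column 2 has {H,He,Be,B}, so it must be C.
(r1,c4): row 1 has {He,Li,C}; column 4 has {H,He,Be}, so it must be B.
(r1,c6): row 1 has {He,Li,B,C}; column 6 has {H,He,Li,B,C}, so it must be Be.
(r4,c2): row 4 has {H,He,Be,B}; column 2 has {H,He,Be,B,C}, so it must be Li.
(r4,c4): row 4 has {H,He,Li,Be,B}; column 4 has {H,He,Be,B}, so it must be C.
(r6,c3): row 6 has {H,He,Be,C}; column 3 has {He,Li,Be,C}, so it must be B.
(r6,c4): row 6 has {H,He,Be,B,C}; column 4 has {H,He,Be,B,C}, so it must be Li.
(r1,c3): row 1 has {He,Li,Be,B,C}; column 3 has {He,Li,Be,B,C}, so it must be H.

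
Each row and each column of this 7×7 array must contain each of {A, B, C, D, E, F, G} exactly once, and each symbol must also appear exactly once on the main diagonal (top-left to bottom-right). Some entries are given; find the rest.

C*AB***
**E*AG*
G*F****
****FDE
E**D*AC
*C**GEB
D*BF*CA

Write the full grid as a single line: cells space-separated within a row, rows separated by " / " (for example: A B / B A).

C E A B D F G / B D E C A G F / G A F E C B D / A B C G F D E / E F G D B A C / F C D A G E B / D G B F E C A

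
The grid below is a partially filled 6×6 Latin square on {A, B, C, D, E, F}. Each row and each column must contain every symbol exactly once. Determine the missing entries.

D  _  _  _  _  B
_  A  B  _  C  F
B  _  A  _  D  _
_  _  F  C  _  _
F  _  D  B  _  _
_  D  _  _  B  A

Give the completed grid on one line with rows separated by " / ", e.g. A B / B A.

(r2,c1) = E
(r2,c4) = D
(r4,c1) = A
(r4,c5) = E
(r4,c6) = D
(r5,c5) = A
(r6,c1) = C
(r6,c3) = E
(r6,c4) = F
(r1,c3) = C
(r1,c5) = F
(r3,c4) = E
(r3,c6) = C
(r4,c2) = B
(r5,c6) = E
(r1,c2) = E
(r1,c4) = A
(r3,c2) = F
(r5,c2) = C

D E C A F B / E A B D C F / B F A E D C / A B F C E D / F C D B A E / C D E F B A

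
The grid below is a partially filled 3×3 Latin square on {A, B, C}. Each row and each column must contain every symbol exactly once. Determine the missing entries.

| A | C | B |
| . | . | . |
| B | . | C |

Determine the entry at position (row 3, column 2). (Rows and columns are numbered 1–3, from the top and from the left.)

A

Cell (r2,c1): row 2 is empty so far; column 1 has {A,B} → C.
Cell (r2,c3): row 2 has {C}; column 3 has {B,C} → A.
Cell (r3,c2): row 3 has {B,C}; column 2 has {C} → A.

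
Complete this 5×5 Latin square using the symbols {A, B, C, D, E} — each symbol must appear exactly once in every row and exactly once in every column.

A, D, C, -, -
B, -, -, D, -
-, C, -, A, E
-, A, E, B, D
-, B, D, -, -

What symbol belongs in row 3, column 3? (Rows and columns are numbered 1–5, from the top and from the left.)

B

Cell (r1,c4): row 1 has {A,C,D}; column 4 has {A,B,D} → E.
Cell (r1,c5): row 1 has {A,C,D,E}; column 5 has {D,E} → B.
Cell (r2,c2): row 2 has {B,D}; column 2 has {A,B,C,D} → E.
Cell (r2,c3): row 2 has {B,D,E}; column 3 has {C,D,E} → A.
Cell (r2,c5): row 2 has {A,B,D,E}; column 5 has {B,D,E} → C.
Cell (r3,c1): row 3 has {A,C,E}; column 1 has {A,B} → D.
Cell (r3,c3): row 3 has {A,C,D,E}; column 3 has {A,C,D,E} → B.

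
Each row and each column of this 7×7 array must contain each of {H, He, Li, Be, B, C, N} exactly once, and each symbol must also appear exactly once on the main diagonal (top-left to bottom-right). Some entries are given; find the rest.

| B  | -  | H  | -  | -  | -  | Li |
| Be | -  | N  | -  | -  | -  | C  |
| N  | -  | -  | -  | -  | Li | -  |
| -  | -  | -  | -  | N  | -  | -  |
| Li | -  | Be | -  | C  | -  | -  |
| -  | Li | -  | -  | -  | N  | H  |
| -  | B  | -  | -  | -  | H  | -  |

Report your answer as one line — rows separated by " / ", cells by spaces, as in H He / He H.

Cell (r3,c3): row 3 has {Li,N}; column 3 has {H,Be,N}; the diagonal has {B,C,N} → He.
Cell (r7,c7): row 7 has {H,B}; column 7 has {H,Li,C}; the diagonal has {He,B,C,N} → Be.
Cell (r2,c2): row 2 has {Be,C,N}; column 2 has {Li,B}; the diagonal has {He,Be,B,C,N} → H.
Cell (r3,c7): row 3 has {He,Li,N}; column 7 has {H,Li,Be,C} → B.
Cell (r4,c4): row 4 has {N}; column 4 is empty so far; the diagonal has {H,He,Be,B,C,N} → Li.
Cell (r4,c7): row 4 has {Li,N}; column 7 has {H,Li,Be,B,C} → He.
Cell (r5,c7): row 5 has {Li,Be,C}; column 7 has {H,He,Li,Be,B,C} → N.
Cell (r5,c2): row 5 has {Li,Be,C,N}; column 2 has {H,Li,B} → He.
Cell (r5,c6): row 5 has {He,Li,Be,C,N}; column 6 has {H,Li,N} → B.
Cell (r2,c6): row 2 has {H,Be,C,N}; column 6 has {H,Li,B,N} → He.
Cell (r5,c4): row 5 has {He,Li,Be,B,C,N}; column 4 has {Li} → H.
Cell (r2,c4): row 2 has {H,He,Be,C,N}; column 4 has {H,Li} → B.
Cell (r2,c5): row 2 has {H,He,Be,B,C,N}; column 5 has {C,N} → Li.
Cell (r7,c5): row 7 has {H,Be,B}; column 5 has {Li,C,N} → He.
Cell (r1,c5): row 1 has {H,Li,B}; column 5 has {He,Li,C,N} → Be.
Cell (r1,c6): row 1 has {H,Li,Be,B}; column 6 has {H,He,Li,B,N} → C.
Cell (r3,c5): row 3 has {He,Li,B,N}; column 5 has {He,Li,Be,C,N} → H.
Cell (r4,c6): row 4 has {He,Li,N}; column 6 has {H,He,Li,B,C,N} → Be.
Cell (r6,c5): row 6 has {H,Li,N}; column 5 has {H,He,Li,Be,C,N} → B.
Cell (r7,c1): row 7 has {H,He,Be,B}; column 1 has {Li,Be,B,N} → C.
Cell (r7,c3): row 7 has {H,He,Be,B,C}; column 3 has {H,He,Be,N} → Li.
Cell (r7,c4): row 7 has {H,He,Li,Be,B,C}; column 4 has {H,Li,B} → N.
Cell (r1,c2): row 1 has {H,Li,Be,B,C}; column 2 has {H,He,Li,B} → N.
Cell (r1,c4): row 1 has {H,Li,Be,B,C,N}; column 4 has {H,Li,B,N} → He.
Cell (r4,c1): row 4 has {He,Li,Be,N}; column 1 has {Li,Be,B,C,N} → H.
Cell (r4,c2): row 4 has {H,He,Li,Be,N}; column 2 has {H,He,Li,B,N} → C.
Cell (r4,c3): row 4 has {H,He,Li,Be,C,N}; column 3 has {H,He,Li,Be,N} → B.
Cell (r6,c1): row 6 has {H,Li,B,N}; column 1 has {H,Li,Be,B,C,N} → He.
Cell (r6,c3): row 6 has {H,He,Li,B,N}; column 3 has {H,He,Li,Be,B,N} → C.
Cell (r6,c4): row 6 has {H,He,Li,B,C,N}; column 4 has {H,He,Li,B,N} → Be.
Cell (r3,c2): row 3 has {H,He,Li,B,N}; column 2 has {H,He,Li,B,C,N} → Be.
Cell (r3,c4): row 3 has {H,He,Li,Be,B,N}; column 4 has {H,He,Li,Be,B,N} → C.

B N H He Be C Li / Be H N B Li He C / N Be He C H Li B / H C B Li N Be He / Li He Be H C B N / He Li C Be B N H / C B Li N He H Be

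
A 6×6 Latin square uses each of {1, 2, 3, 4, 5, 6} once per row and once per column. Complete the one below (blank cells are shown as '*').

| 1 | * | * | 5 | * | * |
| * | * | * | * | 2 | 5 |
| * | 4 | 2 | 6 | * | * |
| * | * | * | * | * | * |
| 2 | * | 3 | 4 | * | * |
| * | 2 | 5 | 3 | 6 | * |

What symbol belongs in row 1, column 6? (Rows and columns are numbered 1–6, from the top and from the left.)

2

row 2 has {2,5}; column 4 has {3,4,5,6} — only 1 is left for (r2,c4).
row 4 is empty so far; column 4 has {1,3,4,5,6} — only 2 is left for (r4,c4).
row 6 has {2,3,5,6}; column 1 has {1,2} — only 4 is left for (r6,c1).
row 6 has {2,3,4,5,6}; column 6 has {5} — only 1 is left for (r6,c6).
row 3 has {2,4,6}; column 6 has {1,5} — only 3 is left for (r3,c6).
row 5 has {2,3,4}; column 6 has {1,3,5} — only 6 is left for (r5,c6).
row 3 has {2,3,4,6}; column 1 has {1,2,4} — only 5 is left for (r3,c1).
row 3 has {2,3,4,5,6}; column 5 has {2,6} — only 1 is left for (r3,c5).
row 4 has {2}; column 6 has {1,3,5,6} — only 4 is left for (r4,c6).
row 5 has {2,3,4,6}; column 5 has {1,2,6} — only 5 is left for (r5,c5).
row 1 has {1,5}; column 6 has {1,3,4,5,6} — only 2 is left for (r1,c6).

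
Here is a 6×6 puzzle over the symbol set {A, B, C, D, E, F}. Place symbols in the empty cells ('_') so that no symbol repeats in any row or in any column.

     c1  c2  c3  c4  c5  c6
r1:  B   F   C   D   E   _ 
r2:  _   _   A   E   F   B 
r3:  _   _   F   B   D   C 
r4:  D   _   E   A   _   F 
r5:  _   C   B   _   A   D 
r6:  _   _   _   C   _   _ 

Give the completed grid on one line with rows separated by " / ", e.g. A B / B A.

(r1,c6) = A
(r2,c1) = C
(r2,c2) = D
(r4,c2) = B
(r4,c5) = C
(r5,c4) = F
(r6,c3) = D
(r6,c5) = B
(r6,c6) = E
(r5,c1) = E
(r6,c2) = A
(r3,c1) = A
(r3,c2) = E
(r6,c1) = F

B F C D E A / C D A E F B / A E F B D C / D B E A C F / E C B F A D / F A D C B E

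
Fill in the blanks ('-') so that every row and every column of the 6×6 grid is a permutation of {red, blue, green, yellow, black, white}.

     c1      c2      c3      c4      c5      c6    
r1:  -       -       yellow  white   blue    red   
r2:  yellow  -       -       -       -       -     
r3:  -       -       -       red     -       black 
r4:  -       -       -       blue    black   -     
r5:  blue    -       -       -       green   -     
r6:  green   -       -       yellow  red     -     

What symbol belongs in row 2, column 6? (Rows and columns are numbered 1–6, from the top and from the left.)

blue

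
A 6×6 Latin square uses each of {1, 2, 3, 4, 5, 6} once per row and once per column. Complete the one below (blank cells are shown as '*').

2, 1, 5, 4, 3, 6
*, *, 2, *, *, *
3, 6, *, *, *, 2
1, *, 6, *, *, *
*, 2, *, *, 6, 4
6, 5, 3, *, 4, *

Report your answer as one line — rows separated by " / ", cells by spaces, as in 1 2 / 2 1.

2 1 5 4 3 6 / 4 3 2 6 1 5 / 3 6 4 1 5 2 / 1 4 6 5 2 3 / 5 2 1 3 6 4 / 6 5 3 2 4 1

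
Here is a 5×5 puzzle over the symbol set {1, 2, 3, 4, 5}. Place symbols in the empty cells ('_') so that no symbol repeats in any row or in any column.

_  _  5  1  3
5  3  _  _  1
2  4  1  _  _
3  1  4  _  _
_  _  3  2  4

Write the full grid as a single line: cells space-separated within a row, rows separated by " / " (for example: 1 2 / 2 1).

4 2 5 1 3 / 5 3 2 4 1 / 2 4 1 3 5 / 3 1 4 5 2 / 1 5 3 2 4

(r1,c1) = 4
(r1,c2) = 2
(r2,c3) = 2
(r2,c4) = 4
(r3,c5) = 5
(r4,c4) = 5
(r4,c5) = 2
(r5,c1) = 1
(r5,c2) = 5
(r3,c4) = 3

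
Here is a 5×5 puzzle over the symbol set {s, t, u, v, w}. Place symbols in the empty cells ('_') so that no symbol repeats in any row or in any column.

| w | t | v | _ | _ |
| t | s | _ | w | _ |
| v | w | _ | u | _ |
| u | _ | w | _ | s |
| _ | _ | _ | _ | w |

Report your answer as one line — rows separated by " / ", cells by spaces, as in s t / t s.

(r1,c4) = s
(r1,c5) = u
(r2,c3) = u
(r2,c5) = v
(r3,c5) = t
(r4,c2) = v
(r4,c4) = t
(r5,c1) = s
(r5,c2) = u
(r5,c3) = t
(r5,c4) = v
(r3,c3) = s

w t v s u / t s u w v / v w s u t / u v w t s / s u t v w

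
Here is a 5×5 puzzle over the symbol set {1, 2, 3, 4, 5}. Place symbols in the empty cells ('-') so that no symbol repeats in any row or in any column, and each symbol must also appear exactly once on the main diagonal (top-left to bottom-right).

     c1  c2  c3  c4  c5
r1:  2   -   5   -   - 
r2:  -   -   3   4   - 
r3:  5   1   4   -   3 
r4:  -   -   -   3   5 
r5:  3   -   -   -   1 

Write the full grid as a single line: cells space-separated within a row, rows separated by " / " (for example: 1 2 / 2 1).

Cell (r1,c4): row 1 has {2,5}; column 4 has {3,4} → 1.
Cell (r1,c5): row 1 has {1,2,5}; column 5 has {1,3,5} → 4.
Cell (r2,c1): row 2 has {3,4}; column 1 has {2,3,5} → 1.
Cell (r2,c2): row 2 has {1,3,4}; column 2 has {1}; the diagonal has {1,2,3,4} → 5.
Cell (r2,c5): row 2 has {1,3,4,5}; column 5 has {1,3,4,5} → 2.
Cell (r3,c4): row 3 has {1,3,4,5}; column 4 has {1,3,4} → 2.
Cell (r4,c1): row 4 has {3,5}; column 1 has {1,2,3,5} → 4.
Cell (r4,c2): row 4 has {3,4,5}; column 2 has {1,5} → 2.
Cell (r4,c3): row 4 has {2,3,4,5}; column 3 has {3,4,5} → 1.
Cell (r5,c2): row 5 has {1,3}; column 2 has {1,2,5} → 4.
Cell (r5,c3): row 5 has {1,3,4}; column 3 has {1,3,4,5} → 2.
Cell (r5,c4): row 5 has {1,2,3,4}; column 4 has {1,2,3,4} → 5.
Cell (r1,c2): row 1 has {1,2,4,5}; column 2 has {1,2,4,5} → 3.

2 3 5 1 4 / 1 5 3 4 2 / 5 1 4 2 3 / 4 2 1 3 5 / 3 4 2 5 1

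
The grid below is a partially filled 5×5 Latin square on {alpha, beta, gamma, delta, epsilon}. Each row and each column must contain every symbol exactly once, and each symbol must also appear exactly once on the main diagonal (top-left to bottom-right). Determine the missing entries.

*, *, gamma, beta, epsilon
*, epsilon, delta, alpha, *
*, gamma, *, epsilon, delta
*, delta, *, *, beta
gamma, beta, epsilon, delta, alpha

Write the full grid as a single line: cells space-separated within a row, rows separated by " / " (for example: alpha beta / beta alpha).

(r1,c1): row 1 has {beta,gamma,epsilon}; column 1 has {gamma}; the diagonal has {alpha,epsilon}, so it must be delta.
(r1,c2): row 1 has {beta,gamma,delta,epsilon}; column 2 has {beta,gamma,delta,epsilon}, so it must be alpha.
(r2,c1): row 2 has {alpha,delta,epsilon}; column 1 has {gamma,delta}, so it must be beta.
(r2,c5): row 2 has {alpha,beta,delta,epsilon}; column 5 has {alpha,beta,delta,epsilon}, so it must be gamma.
(r3,c1): row 3 has {gamma,delta,epsilon}; column 1 has {beta,gamma,delta}, so it must be alpha.
(r3,c3): row 3 has {alpha,gamma,delta,epsilon}; column 3 has {gamma,delta,epsilon}; the diagonal has {alpha,delta,epsilon}, so it must be beta.
(r4,c1): row 4 has {beta,delta}; column 1 has {alpha,beta,gamma,delta}, so it must be epsilon.
(r4,c3): row 4 has {beta,delta,epsilon}; column 3 has {beta,gamma,delta,epsilon}, so it must be alpha.
(r4,c4): row 4 has {alpha,beta,delta,epsilon}; column 4 has {alpha,beta,delta,epsilon}; the diagonal has {alpha,beta,delta,epsilon}, so it must be gamma.

delta alpha gamma beta epsilon / beta epsilon delta alpha gamma / alpha gamma beta epsilon delta / epsilon delta alpha gamma beta / gamma beta epsilon delta alpha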